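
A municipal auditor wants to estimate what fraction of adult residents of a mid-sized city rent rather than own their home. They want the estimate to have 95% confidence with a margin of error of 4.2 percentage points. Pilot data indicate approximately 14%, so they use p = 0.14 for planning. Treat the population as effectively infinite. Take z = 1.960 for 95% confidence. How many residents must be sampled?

With p = 0.14, p(1−p) = 0.1204.
n = z²·p(1−p)/E² = 1.960² × 0.1204 / 0.042² = 3.8416 × 0.1204 / 0.001764 ≈ 262.20.
Rounding up gives n = 263.

263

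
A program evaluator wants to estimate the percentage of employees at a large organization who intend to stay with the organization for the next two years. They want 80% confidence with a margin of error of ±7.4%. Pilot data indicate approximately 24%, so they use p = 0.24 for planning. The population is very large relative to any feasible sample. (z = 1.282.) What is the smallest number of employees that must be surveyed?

With p = 0.24, p(1−p) = 0.1824.
n = z²·p(1−p)/E² = 1.282² × 0.1824 / 0.074² = 1.6435 × 0.1824 / 0.005476 ≈ 54.74.
Rounding up gives n = 55.

55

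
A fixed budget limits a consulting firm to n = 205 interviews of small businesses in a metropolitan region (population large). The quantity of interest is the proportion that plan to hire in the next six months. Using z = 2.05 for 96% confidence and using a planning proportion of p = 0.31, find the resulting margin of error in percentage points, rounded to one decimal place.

SE(p̂) = √[p(1−p)/n] = √[0.2139/205] = 0.03230.
E = z × SE = 2.05 × 0.03230 = 0.06622, or 6.6 percentage points.

6.6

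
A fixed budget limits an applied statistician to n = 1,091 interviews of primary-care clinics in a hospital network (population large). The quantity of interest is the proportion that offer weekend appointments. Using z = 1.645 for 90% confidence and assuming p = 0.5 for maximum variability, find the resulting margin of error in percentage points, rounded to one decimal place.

SE(p̂) = √[p(1−p)/n] = √[0.2500/1091] = 0.01514.
E = z × SE = 1.645 × 0.01514 = 0.02490, or 2.5 percentage points.

2.5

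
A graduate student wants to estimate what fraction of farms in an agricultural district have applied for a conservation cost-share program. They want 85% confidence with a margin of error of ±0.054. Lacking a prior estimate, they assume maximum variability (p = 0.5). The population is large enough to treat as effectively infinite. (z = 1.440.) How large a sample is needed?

178

With p = 0.5, p(1−p) = 0.25.
n = z²·p(1−p)/E² = 1.440² × 0.2500 / 0.054² = 2.0736 × 0.2500 / 0.002916 ≈ 177.78.
Rounding up gives n = 178.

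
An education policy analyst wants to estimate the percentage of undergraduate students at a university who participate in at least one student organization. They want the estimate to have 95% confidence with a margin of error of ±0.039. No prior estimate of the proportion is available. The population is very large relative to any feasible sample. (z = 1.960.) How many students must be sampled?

632

With no prior estimate, use p = 0.5, giving p(1−p) = 0.25.
n = z²·p(1−p)/E² = 1.960² × 0.2500 / 0.039² = 3.8416 × 0.2500 / 0.001521 ≈ 631.43.
Rounding up gives n = 632.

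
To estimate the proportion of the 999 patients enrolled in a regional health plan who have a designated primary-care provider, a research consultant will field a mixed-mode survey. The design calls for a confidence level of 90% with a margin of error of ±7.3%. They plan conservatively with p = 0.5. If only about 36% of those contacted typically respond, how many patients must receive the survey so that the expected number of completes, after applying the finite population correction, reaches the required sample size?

314

For 90% confidence, z = 1.645.
Completed interviews needed (unadjusted): n₀ = 1.645² × 0.2500 / 0.073² ≈ 126.95 → 127.
FPC for N = 999: n = 127 / (1 + 126/999) = 127 / 1.1261 ≈ 112.78 → 113.
At a 36% response rate, contacts needed = 113 / 0.36 ≈ 313.89 → 314.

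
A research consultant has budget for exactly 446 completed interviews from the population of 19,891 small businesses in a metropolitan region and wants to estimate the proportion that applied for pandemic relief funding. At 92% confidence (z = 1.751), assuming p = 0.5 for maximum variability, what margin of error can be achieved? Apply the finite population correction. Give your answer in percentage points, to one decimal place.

Finite-population factor: (N−n)/(N−1) = (19891−446)/(19891−1) = 0.9776.
SE(p̂) = √[p(1−p)/n · (N−n)/(N−1)] = √[0.2500/446 × 0.9776] = 0.02341.
E = z × SE = 1.751 × 0.02341 = 0.04099 ≈ 4.1 percentage points.

4.1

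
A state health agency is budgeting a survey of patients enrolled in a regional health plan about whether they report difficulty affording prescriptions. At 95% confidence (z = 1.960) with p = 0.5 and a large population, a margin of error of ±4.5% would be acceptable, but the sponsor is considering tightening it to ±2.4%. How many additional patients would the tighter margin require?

1193

At ±4.5%: n = 1.960² × 0.2500 / 0.045² ≈ 474.27 → 475.
At ±2.4%: n = 1.960² × 0.2500 / 0.024² ≈ 1667.36 → 1668.
Additional respondents: 1668 − 475 = 1193.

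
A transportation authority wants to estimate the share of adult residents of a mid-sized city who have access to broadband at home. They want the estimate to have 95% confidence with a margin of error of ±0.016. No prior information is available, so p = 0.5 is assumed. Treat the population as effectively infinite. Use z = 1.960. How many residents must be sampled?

With p = 0.5, p(1−p) = 0.25.
n = z²·p(1−p)/E² = 1.960² × 0.2500 / 0.016² = 3.8416 × 0.2500 / 0.000256 ≈ 3751.56.
Rounding up gives n = 3752.

3752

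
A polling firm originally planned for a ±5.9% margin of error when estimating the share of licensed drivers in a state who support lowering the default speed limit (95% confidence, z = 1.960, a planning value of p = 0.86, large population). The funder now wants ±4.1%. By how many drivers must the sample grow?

143

At ±5.9%: n = 1.960² × 0.1204 / 0.059² ≈ 132.87 → 133.
At ±4.1%: n = 1.960² × 0.1204 / 0.041² ≈ 275.15 → 276.
Additional respondents: 276 − 133 = 143.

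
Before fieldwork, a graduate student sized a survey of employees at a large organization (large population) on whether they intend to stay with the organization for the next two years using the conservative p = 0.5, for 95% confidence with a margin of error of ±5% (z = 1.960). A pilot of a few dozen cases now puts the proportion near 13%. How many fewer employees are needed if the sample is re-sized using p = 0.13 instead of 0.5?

211

Conservative (p = 0.5): n = 1.960² × 0.25 / 0.050² ≈ 384.16 → 385.
Using p = 0.13: p(1−p) = 0.1131, so n = 1.960² × 0.1131 / 0.050² ≈ 173.79 → 174.
Reduction: 385 − 174 = 211.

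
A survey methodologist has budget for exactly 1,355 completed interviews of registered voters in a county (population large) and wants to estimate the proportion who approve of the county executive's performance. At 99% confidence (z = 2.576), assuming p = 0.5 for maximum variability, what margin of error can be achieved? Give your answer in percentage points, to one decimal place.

3.5

SE(p̂) = √[p(1−p)/n] = √[0.2500/1355] = 0.01358.
E = z × SE = 2.576 × 0.01358 = 0.03499, or 3.5 percentage points.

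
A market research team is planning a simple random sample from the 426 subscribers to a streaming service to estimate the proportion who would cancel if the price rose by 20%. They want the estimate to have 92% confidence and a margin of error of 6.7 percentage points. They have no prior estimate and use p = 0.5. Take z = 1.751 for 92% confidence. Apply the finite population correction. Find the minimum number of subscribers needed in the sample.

123

Unadjusted: n₀ = 1.751² × 0.50 × 0.50 / 0.067² ≈ 170.75, so n₀ = 171.
Finite population correction with N = 426: n = n₀ / (1 + (n₀−1)/N) = 171 / (1 + 170/426) = 171 / 1.3991 ≈ 122.22.
Rounding up, n = 123.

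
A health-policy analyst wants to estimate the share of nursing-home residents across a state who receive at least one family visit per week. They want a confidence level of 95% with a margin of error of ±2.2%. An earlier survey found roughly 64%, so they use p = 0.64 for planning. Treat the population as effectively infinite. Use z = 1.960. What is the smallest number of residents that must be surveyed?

1829

With p = 0.64, p(1−p) = 0.2304.
n = z²·p(1−p)/E² = 1.960² × 0.2304 / 0.022² = 3.8416 × 0.2304 / 0.000484 ≈ 1828.73.
Rounding up gives n = 1829.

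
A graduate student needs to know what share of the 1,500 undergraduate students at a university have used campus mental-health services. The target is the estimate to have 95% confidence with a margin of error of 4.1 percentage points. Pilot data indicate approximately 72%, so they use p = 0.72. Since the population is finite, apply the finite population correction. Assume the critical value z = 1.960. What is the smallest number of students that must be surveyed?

Unadjusted: n₀ = 1.960² × 0.72 × 0.28 / 0.041² ≈ 460.72, so n₀ = 461.
Finite population correction with N = 1,500: n = n₀ / (1 + (n₀−1)/N) = 461 / (1 + 460/1500) = 461 / 1.3067 ≈ 352.81.
Rounding up, n = 353.

353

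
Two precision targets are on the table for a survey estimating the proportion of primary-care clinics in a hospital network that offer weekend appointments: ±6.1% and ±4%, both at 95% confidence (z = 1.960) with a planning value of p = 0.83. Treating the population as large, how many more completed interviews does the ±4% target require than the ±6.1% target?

At ±6.1%: n = 1.960² × 0.1411 / 0.061² ≈ 145.67 → 146.
At ±4%: n = 1.960² × 0.1411 / 0.040² ≈ 338.78 → 339.
Additional respondents: 339 − 146 = 193.

193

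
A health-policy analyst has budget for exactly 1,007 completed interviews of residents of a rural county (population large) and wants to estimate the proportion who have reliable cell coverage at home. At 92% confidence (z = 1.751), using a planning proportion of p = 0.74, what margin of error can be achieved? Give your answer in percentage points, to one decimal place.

SE(p̂) = √[p(1−p)/n] = √[0.1924/1007] = 0.01382.
E = z × SE = 1.751 × 0.01382 = 0.02420, or 2.4 percentage points.

2.4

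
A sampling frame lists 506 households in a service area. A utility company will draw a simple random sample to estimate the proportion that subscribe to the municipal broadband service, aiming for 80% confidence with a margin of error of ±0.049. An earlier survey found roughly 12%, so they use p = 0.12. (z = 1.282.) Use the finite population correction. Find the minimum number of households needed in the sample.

64

Unadjusted: n₀ = 1.282² × 0.12 × 0.88 / 0.049² ≈ 72.28, so n₀ = 73.
Finite population correction with N = 506: n = n₀ / (1 + (n₀−1)/N) = 73 / (1 + 72/506) = 73 / 1.1423 ≈ 63.91.
Rounding up, n = 64.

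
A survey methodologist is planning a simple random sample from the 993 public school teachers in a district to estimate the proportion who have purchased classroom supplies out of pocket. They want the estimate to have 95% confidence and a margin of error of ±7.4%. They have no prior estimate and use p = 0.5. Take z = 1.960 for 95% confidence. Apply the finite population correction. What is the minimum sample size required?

Unadjusted: n₀ = 1.960² × 0.50 × 0.50 / 0.074² ≈ 175.38, so n₀ = 176.
Finite population correction with N = 993: n = n₀ / (1 + (n₀−1)/N) = 176 / (1 + 175/993) = 176 / 1.1762 ≈ 149.63.
Rounding up, n = 150.

150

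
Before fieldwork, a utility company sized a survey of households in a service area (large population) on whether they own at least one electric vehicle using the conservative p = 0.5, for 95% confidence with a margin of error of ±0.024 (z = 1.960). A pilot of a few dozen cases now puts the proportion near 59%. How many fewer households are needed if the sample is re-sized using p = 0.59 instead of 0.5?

54

Conservative (p = 0.5): n = 1.960² × 0.25 / 0.024² ≈ 1667.36 → 1668.
Using p = 0.59: p(1−p) = 0.2419, so n = 1.960² × 0.2419 / 0.024² ≈ 1613.34 → 1614.
Reduction: 1668 − 1614 = 54.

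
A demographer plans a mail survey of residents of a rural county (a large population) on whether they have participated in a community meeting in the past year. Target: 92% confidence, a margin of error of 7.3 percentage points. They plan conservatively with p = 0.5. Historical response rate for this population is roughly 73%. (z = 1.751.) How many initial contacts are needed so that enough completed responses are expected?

Completed interviews needed: n₀ = 1.751² × 0.2500 / 0.073² ≈ 143.84 → 144.
At a 73% response rate, contacts needed = 144 / 0.73 ≈ 197.26 → 198.

198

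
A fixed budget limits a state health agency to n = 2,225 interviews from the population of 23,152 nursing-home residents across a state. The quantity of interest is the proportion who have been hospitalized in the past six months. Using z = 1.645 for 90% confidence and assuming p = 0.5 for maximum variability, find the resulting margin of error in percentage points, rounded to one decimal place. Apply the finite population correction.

Finite-population factor: (N−n)/(N−1) = (23152−2225)/(23152−1) = 0.9039.
SE(p̂) = √[p(1−p)/n · (N−n)/(N−1)] = √[0.2500/2225 × 0.9039] = 0.01008.
E = z × SE = 1.645 × 0.01008 = 0.01658 ≈ 1.7 percentage points.

1.7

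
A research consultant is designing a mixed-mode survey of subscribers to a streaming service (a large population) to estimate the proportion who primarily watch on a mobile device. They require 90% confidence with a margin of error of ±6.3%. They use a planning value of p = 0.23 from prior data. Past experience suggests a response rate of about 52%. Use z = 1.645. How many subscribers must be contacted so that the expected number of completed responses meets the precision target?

233

Completed interviews needed: n₀ = 1.645² × 0.1771 / 0.063² ≈ 120.75 → 121.
At a 52% response rate, contacts needed = 121 / 0.52 ≈ 232.69 → 233.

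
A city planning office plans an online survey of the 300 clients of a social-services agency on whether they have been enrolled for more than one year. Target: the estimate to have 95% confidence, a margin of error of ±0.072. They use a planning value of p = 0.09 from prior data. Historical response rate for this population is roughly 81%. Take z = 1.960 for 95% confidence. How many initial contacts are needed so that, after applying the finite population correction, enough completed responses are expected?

63

Completed interviews needed (unadjusted): n₀ = 1.960² × 0.0819 / 0.072² ≈ 60.69 → 61.
FPC for N = 300: n = 61 / (1 + 60/300) = 61 / 1.2000 ≈ 50.83 → 51.
At an 81% response rate, contacts needed = 51 / 0.81 ≈ 62.96 → 63.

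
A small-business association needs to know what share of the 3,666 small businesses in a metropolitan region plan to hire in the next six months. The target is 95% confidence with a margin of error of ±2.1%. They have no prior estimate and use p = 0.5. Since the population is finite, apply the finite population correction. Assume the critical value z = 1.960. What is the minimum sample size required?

Unadjusted: n₀ = 1.960² × 0.50 × 0.50 / 0.021² ≈ 2177.78, so n₀ = 2178.
Finite population correction with N = 3,666: n = n₀ / (1 + (n₀−1)/N) = 2178 / (1 + 2177/3666) = 2178 / 1.5938 ≈ 1366.52.
Rounding up, n = 1367.

1367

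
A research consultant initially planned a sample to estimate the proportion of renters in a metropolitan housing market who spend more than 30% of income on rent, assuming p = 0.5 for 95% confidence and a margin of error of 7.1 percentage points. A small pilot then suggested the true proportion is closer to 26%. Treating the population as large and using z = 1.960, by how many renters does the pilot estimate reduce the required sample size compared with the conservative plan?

44

Conservative (p = 0.5): n = 1.960² × 0.25 / 0.071² ≈ 190.52 → 191.
Using p = 0.26: p(1−p) = 0.1924, so n = 1.960² × 0.1924 / 0.071² ≈ 146.62 → 147.
Reduction: 191 − 147 = 44.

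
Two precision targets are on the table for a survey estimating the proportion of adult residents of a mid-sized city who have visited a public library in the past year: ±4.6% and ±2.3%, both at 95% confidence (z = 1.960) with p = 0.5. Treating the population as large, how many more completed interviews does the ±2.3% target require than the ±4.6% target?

1362

At ±4.6%: n = 1.960² × 0.2500 / 0.046² ≈ 453.88 → 454.
At ±2.3%: n = 1.960² × 0.2500 / 0.023² ≈ 1815.50 → 1816.
Additional respondents: 1816 − 454 = 1362.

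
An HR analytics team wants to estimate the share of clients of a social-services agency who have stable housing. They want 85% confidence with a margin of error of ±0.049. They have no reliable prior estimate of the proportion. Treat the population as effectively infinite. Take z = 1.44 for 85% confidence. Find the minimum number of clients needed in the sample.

216

With no prior estimate, use p = 0.5, giving p(1−p) = 0.25.
n = z²·p(1−p)/E² = 1.44² × 0.2500 / 0.049² = 2.0736 × 0.2500 / 0.002401 ≈ 215.91.
Rounding up gives n = 216.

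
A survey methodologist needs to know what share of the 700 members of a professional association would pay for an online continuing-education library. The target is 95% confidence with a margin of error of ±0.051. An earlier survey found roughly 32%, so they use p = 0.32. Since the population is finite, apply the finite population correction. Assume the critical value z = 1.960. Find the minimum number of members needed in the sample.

221

Unadjusted: n₀ = 1.960² × 0.32 × 0.68 / 0.051² ≈ 321.39, so n₀ = 322.
Finite population correction with N = 700: n = n₀ / (1 + (n₀−1)/N) = 322 / (1 + 321/700) = 322 / 1.4586 ≈ 220.76.
Rounding up, n = 221.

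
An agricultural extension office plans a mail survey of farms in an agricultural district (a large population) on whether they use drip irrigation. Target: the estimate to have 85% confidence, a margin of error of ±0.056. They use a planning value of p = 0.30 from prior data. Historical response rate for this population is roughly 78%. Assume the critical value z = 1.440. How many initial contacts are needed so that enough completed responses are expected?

179

Completed interviews needed: n₀ = 1.440² × 0.2100 / 0.056² ≈ 138.86 → 139.
At a 78% response rate, contacts needed = 139 / 0.78 ≈ 178.21 → 179.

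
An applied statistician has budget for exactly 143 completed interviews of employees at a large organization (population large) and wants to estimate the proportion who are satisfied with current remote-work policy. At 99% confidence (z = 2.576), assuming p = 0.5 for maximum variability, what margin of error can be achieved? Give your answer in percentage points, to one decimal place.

10.8

SE(p̂) = √[p(1−p)/n] = √[0.2500/143] = 0.04181.
E = z × SE = 2.576 × 0.04181 = 0.10771, or 10.8 percentage points.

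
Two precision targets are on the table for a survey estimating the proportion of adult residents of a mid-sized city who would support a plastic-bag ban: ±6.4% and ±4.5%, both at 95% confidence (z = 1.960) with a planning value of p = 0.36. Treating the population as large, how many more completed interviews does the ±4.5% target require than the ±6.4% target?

221

At ±6.4%: n = 1.960² × 0.2304 / 0.064² ≈ 216.09 → 217.
At ±4.5%: n = 1.960² × 0.2304 / 0.045² ≈ 437.09 → 438.
Additional respondents: 438 − 217 = 221.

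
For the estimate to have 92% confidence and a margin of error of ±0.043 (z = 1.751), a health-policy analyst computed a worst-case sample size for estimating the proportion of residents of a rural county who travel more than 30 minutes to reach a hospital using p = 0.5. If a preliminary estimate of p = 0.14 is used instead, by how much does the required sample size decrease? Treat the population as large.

Conservative (p = 0.5): n = 1.751² × 0.25 / 0.043² ≈ 414.55 → 415.
Using p = 0.14: p(1−p) = 0.1204, so n = 1.751² × 0.1204 / 0.043² ≈ 199.65 → 200.
Reduction: 415 − 200 = 215.

215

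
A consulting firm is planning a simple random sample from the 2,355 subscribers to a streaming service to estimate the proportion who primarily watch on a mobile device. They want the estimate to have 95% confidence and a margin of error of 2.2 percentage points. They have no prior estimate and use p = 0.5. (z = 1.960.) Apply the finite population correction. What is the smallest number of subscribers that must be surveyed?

1078

Unadjusted: n₀ = 1.960² × 0.50 × 0.50 / 0.022² ≈ 1984.30, so n₀ = 1985.
Finite population correction with N = 2,355: n = n₀ / (1 + (n₀−1)/N) = 1985 / (1 + 1984/2355) = 1985 / 1.8425 ≈ 1077.36.
Rounding up, n = 1078.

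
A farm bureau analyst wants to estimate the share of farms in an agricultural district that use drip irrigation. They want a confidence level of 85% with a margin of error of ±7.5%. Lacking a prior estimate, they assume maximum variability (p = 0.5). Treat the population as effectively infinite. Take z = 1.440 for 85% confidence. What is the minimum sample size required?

With p = 0.5, p(1−p) = 0.25.
n = z²·p(1−p)/E² = 1.440² × 0.2500 / 0.075² = 2.0736 × 0.2500 / 0.005625 ≈ 92.16.
Rounding up gives n = 93.

93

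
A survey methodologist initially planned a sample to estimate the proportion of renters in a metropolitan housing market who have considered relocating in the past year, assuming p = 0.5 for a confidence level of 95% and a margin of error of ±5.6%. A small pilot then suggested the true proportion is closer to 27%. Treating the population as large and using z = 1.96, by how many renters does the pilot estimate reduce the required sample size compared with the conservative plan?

65

Conservative (p = 0.5): n = 1.96² × 0.25 / 0.056² ≈ 306.25 → 307.
Using p = 0.27: p(1−p) = 0.1971, so n = 1.96² × 0.1971 / 0.056² ≈ 241.45 → 242.
Reduction: 307 − 242 = 65.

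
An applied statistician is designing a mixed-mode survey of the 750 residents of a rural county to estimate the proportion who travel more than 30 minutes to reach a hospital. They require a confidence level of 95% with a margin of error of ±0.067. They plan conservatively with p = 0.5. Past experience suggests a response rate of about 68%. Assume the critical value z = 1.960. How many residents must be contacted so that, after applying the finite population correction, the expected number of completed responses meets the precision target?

246

Completed interviews needed (unadjusted): n₀ = 1.960² × 0.2500 / 0.067² ≈ 213.95 → 214.
FPC for N = 750: n = 214 / (1 + 213/750) = 214 / 1.2840 ≈ 166.67 → 167.
At a 68% response rate, contacts needed = 167 / 0.68 ≈ 245.59 → 246.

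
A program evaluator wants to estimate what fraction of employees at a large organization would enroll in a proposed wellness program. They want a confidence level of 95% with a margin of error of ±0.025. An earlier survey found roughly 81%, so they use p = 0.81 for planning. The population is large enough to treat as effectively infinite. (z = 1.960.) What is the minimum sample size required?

With p = 0.81, p(1−p) = 0.1539.
n = z²·p(1−p)/E² = 1.960² × 0.1539 / 0.025² = 3.8416 × 0.1539 / 0.000625 ≈ 945.96.
Rounding up gives n = 946.

946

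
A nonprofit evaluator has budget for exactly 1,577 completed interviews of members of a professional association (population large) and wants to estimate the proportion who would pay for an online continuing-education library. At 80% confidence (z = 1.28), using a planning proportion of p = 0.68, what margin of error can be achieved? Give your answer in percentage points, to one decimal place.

SE(p̂) = √[p(1−p)/n] = √[0.2176/1577] = 0.01175.
E = z × SE = 1.28 × 0.01175 = 0.01504, or 1.5 percentage points.

1.5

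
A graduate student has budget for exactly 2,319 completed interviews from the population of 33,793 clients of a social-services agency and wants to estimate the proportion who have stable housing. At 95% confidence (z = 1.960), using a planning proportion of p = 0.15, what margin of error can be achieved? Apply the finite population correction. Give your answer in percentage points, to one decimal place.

Finite-population factor: (N−n)/(N−1) = (33793−2319)/(33793−1) = 0.9314.
SE(p̂) = √[p(1−p)/n · (N−n)/(N−1)] = √[0.1275/2319 × 0.9314] = 0.00716.
E = z × SE = 1.960 × 0.00716 = 0.01403 ≈ 1.4 percentage points.

1.4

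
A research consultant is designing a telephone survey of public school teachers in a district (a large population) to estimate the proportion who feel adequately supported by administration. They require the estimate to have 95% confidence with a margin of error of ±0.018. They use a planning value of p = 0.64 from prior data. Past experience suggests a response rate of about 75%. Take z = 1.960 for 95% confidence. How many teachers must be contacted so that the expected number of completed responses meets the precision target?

Completed interviews needed: n₀ = 1.960² × 0.2304 / 0.018² ≈ 2731.80 → 2732.
At a 75% response rate, contacts needed = 2732 / 0.75 ≈ 3642.67 → 3643.

3643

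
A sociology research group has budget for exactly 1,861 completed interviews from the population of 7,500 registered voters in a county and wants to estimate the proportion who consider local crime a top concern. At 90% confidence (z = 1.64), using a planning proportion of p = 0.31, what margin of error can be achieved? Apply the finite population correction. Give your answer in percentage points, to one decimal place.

1.5

Finite-population factor: (N−n)/(N−1) = (7500−1861)/(7500−1) = 0.7520.
SE(p̂) = √[p(1−p)/n · (N−n)/(N−1)] = √[0.2139/1861 × 0.7520] = 0.00930.
E = z × SE = 1.64 × 0.00930 = 0.01525 ≈ 1.5 percentage points.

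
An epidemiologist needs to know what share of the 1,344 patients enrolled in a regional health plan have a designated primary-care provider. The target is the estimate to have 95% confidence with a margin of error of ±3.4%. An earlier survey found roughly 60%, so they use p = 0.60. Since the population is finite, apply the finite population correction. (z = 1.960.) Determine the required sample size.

Unadjusted: n₀ = 1.960² × 0.60 × 0.40 / 0.034² ≈ 797.56, so n₀ = 798.
Finite population correction with N = 1,344: n = n₀ / (1 + (n₀−1)/N) = 798 / (1 + 797/1344) = 798 / 1.5930 ≈ 500.94.
Rounding up, n = 501.

501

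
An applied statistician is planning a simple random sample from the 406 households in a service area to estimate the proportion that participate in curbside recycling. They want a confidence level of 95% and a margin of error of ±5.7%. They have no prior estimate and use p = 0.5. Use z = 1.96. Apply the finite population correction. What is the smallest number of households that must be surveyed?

172

Unadjusted: n₀ = 1.96² × 0.50 × 0.50 / 0.057² ≈ 295.60, so n₀ = 296.
Finite population correction with N = 406: n = n₀ / (1 + (n₀−1)/N) = 296 / (1 + 295/406) = 296 / 1.7266 ≈ 171.44.
Rounding up, n = 172.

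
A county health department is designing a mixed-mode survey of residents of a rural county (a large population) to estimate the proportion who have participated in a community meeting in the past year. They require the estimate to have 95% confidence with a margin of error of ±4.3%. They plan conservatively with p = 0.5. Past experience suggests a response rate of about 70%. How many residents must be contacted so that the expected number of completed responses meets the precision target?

743

For 95% confidence, z = 1.960.
Completed interviews needed: n₀ = 1.960² × 0.2500 / 0.043² ≈ 519.42 → 520.
At a 70% response rate, contacts needed = 520 / 0.70 ≈ 742.86 → 743.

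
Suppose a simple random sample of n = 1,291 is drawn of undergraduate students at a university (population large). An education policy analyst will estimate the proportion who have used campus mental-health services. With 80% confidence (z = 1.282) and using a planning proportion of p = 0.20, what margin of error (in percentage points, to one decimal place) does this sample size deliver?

1.4

SE(p̂) = √[p(1−p)/n] = √[0.1600/1291] = 0.01113.
E = z × SE = 1.282 × 0.01113 = 0.01427, or 1.4 percentage points.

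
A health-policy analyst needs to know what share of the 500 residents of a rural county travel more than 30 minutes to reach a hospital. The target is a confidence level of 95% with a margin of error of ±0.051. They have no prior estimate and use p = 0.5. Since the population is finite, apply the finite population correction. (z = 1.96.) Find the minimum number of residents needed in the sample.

213

Unadjusted: n₀ = 1.96² × 0.50 × 0.50 / 0.051² ≈ 369.24, so n₀ = 370.
Finite population correction with N = 500: n = n₀ / (1 + (n₀−1)/N) = 370 / (1 + 369/500) = 370 / 1.7380 ≈ 212.89.
Rounding up, n = 213.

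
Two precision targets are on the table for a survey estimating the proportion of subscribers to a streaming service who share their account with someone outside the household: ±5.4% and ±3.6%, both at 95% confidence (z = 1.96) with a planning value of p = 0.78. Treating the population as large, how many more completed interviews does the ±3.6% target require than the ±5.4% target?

282

At ±5.4%: n = 1.96² × 0.1716 / 0.054² ≈ 226.07 → 227.
At ±3.6%: n = 1.96² × 0.1716 / 0.036² ≈ 508.66 → 509.
Additional respondents: 509 − 227 = 282.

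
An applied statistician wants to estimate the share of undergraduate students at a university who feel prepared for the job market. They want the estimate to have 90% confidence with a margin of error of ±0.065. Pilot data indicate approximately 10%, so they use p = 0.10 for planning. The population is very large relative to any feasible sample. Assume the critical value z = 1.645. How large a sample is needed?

With p = 0.10, p(1−p) = 0.0900.
n = z²·p(1−p)/E² = 1.645² × 0.0900 / 0.065² = 2.7060 × 0.0900 / 0.004225 ≈ 57.64.
Rounding up gives n = 58.

58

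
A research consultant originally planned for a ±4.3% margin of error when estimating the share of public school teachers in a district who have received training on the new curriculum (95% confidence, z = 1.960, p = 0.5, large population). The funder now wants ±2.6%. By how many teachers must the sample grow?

At ±4.3%: n = 1.960² × 0.2500 / 0.043² ≈ 519.42 → 520.
At ±2.6%: n = 1.960² × 0.2500 / 0.026² ≈ 1420.71 → 1421.
Additional respondents: 1421 − 520 = 901.

901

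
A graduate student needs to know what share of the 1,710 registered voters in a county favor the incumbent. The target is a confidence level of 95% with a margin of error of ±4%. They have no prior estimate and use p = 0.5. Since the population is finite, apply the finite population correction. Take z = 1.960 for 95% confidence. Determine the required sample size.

445

Unadjusted: n₀ = 1.960² × 0.50 × 0.50 / 0.040² ≈ 600.25, so n₀ = 601.
Finite population correction with N = 1,710: n = n₀ / (1 + (n₀−1)/N) = 601 / (1 + 600/1710) = 601 / 1.3509 ≈ 444.90.
Rounding up, n = 445.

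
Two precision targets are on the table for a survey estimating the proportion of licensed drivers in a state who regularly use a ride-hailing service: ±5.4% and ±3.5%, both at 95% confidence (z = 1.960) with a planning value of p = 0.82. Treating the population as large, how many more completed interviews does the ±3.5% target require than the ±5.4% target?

At ±5.4%: n = 1.960² × 0.1476 / 0.054² ≈ 194.45 → 195.
At ±3.5%: n = 1.960² × 0.1476 / 0.035² ≈ 462.87 → 463.
Additional respondents: 463 − 195 = 268.

268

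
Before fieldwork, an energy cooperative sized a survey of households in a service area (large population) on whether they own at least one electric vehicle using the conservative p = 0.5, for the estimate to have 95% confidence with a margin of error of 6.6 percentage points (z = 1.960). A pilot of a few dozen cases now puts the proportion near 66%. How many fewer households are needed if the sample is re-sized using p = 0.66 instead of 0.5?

23

Conservative (p = 0.5): n = 1.960² × 0.25 / 0.066² ≈ 220.48 → 221.
Using p = 0.66: p(1−p) = 0.2244, so n = 1.960² × 0.2244 / 0.066² ≈ 197.90 → 198.
Reduction: 221 − 198 = 23.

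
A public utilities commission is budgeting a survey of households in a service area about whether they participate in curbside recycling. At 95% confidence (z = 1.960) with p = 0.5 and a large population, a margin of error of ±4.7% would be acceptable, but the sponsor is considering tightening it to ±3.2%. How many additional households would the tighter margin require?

503

At ±4.7%: n = 1.960² × 0.2500 / 0.047² ≈ 434.77 → 435.
At ±3.2%: n = 1.960² × 0.2500 / 0.032² ≈ 937.89 → 938.
Additional respondents: 938 − 435 = 503.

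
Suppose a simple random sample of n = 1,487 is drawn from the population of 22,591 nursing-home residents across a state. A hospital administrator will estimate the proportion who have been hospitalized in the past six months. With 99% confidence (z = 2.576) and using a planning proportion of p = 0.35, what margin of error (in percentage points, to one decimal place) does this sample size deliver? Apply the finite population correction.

Finite-population factor: (N−n)/(N−1) = (22591−1487)/(22591−1) = 0.9342.
SE(p̂) = √[p(1−p)/n · (N−n)/(N−1)] = √[0.2275/1487 × 0.9342] = 0.01196.
E = z × SE = 2.576 × 0.01196 = 0.03080 ≈ 3.1 percentage points.

3.1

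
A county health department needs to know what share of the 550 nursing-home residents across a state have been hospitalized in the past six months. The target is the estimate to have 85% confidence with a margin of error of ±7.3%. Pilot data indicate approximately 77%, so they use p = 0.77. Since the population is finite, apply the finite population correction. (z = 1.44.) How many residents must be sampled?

Unadjusted: n₀ = 1.44² × 0.77 × 0.23 / 0.073² ≈ 68.91, so n₀ = 69.
Finite population correction with N = 550: n = n₀ / (1 + (n₀−1)/N) = 69 / (1 + 68/550) = 69 / 1.1236 ≈ 61.41.
Rounding up, n = 62.

62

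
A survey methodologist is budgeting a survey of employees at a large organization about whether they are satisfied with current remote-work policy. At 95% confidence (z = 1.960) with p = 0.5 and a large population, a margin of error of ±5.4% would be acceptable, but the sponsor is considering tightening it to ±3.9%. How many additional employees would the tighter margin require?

At ±5.4%: n = 1.960² × 0.2500 / 0.054² ≈ 329.36 → 330.
At ±3.9%: n = 1.960² × 0.2500 / 0.039² ≈ 631.43 → 632.
Additional respondents: 632 − 330 = 302.

302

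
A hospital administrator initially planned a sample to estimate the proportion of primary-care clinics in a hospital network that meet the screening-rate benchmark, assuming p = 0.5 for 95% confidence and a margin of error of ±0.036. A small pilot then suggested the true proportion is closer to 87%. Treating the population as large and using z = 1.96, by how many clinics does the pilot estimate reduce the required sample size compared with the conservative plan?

406

Conservative (p = 0.5): n = 1.96² × 0.25 / 0.036² ≈ 741.05 → 742.
Using p = 0.87: p(1−p) = 0.1131, so n = 1.96² × 0.1131 / 0.036² ≈ 335.25 → 336.
Reduction: 742 − 336 = 406.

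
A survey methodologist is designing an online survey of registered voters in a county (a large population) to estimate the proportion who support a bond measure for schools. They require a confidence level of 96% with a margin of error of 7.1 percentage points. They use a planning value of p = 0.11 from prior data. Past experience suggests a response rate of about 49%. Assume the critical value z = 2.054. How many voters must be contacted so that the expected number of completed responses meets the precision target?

Completed interviews needed: n₀ = 2.054² × 0.0979 / 0.071² ≈ 81.93 → 82.
At a 49% response rate, contacts needed = 82 / 0.49 ≈ 167.35 → 168.

168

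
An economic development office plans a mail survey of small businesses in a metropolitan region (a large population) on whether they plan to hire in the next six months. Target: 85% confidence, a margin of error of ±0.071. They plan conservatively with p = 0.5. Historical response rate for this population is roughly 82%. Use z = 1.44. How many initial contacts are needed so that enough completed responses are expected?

126

Completed interviews needed: n₀ = 1.44² × 0.2500 / 0.071² ≈ 102.84 → 103.
At an 82% response rate, contacts needed = 103 / 0.82 ≈ 125.61 → 126.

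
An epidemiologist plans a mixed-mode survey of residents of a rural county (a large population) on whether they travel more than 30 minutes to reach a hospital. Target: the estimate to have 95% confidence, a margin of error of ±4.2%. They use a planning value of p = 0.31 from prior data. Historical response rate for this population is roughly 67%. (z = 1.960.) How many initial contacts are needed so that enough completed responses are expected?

Completed interviews needed: n₀ = 1.960² × 0.2139 / 0.042² ≈ 465.83 → 466.
At a 67% response rate, contacts needed = 466 / 0.67 ≈ 695.52 → 696.

696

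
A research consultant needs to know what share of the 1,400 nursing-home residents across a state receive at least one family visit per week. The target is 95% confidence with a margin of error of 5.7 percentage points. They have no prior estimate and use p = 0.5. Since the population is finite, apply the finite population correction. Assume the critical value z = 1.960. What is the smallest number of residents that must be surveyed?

Unadjusted: n₀ = 1.960² × 0.50 × 0.50 / 0.057² ≈ 295.60, so n₀ = 296.
Finite population correction with N = 1,400: n = n₀ / (1 + (n₀−1)/N) = 296 / (1 + 295/1400) = 296 / 1.2107 ≈ 244.48.
Rounding up, n = 245.

245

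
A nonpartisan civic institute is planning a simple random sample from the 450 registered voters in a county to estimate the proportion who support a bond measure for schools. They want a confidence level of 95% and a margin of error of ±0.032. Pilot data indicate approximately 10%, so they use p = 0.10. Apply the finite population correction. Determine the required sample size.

194

For 95% confidence, z = 1.960.
Unadjusted: n₀ = 1.960² × 0.10 × 0.90 / 0.032² ≈ 337.64, so n₀ = 338.
Finite population correction with N = 450: n = n₀ / (1 + (n₀−1)/N) = 338 / (1 + 337/450) = 338 / 1.7489 ≈ 193.27.
Rounding up, n = 194.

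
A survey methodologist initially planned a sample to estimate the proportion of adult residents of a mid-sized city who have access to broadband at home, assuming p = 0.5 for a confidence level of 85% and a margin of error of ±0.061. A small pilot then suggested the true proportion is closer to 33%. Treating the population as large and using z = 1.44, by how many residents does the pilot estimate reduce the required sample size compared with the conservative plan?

16

Conservative (p = 0.5): n = 1.44² × 0.25 / 0.061² ≈ 139.32 → 140.
Using p = 0.33: p(1−p) = 0.2211, so n = 1.44² × 0.2211 / 0.061² ≈ 123.21 → 124.
Reduction: 140 − 124 = 16.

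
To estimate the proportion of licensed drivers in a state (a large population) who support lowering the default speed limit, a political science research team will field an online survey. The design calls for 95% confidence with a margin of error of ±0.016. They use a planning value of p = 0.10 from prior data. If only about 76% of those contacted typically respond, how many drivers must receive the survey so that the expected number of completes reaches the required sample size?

1778

For 95% confidence, z = 1.960.
Completed interviews needed: n₀ = 1.960² × 0.0900 / 0.016² ≈ 1350.56 → 1351.
At a 76% response rate, contacts needed = 1351 / 0.76 ≈ 1777.63 → 1778.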